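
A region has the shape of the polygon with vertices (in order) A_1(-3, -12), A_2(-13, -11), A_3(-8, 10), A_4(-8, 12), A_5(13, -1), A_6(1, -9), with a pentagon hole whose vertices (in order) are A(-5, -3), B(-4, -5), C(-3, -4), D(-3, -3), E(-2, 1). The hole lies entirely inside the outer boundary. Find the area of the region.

323.5

Outer boundary:
Apply the surveyor's formula: 2A = Σ (x_i·y_{i+1} − x_{i+1}·y_i), indices taken mod 6.
A_1→A_2: (-3)(-11) − (-13)(-12) = -123
A_2→A_3: (-13)(10) − (-8)(-11) = -218
A_3→A_4: (-8)(12) − (-8)(10) = -16
A_4→A_5: (-8)(-1) − (13)(12) = -148
A_5→A_6: (13)(-9) − (1)(-1) = -116
A_6→A_1: (1)(-12) − (-3)(-9) = -39
Σ = -660
Area = |Σ|/2 = 330.
Hole:
Σ = (13) + (1) + (-3) + (-9) + (11) = 13
Area = |Σ|/2 = 6.5.
Net area = 330 − 6.5 = 323.5.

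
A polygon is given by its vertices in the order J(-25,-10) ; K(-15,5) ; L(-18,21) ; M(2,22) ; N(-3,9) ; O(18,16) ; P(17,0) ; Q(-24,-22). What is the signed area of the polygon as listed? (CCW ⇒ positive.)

Cross-terms: -275, -225, -438, 84, -210, -272, -374, -310  ⇒  Σ = -2020
Signed area = Σ/2 = -1010 (negative ⇒ clockwise traversal).

-1010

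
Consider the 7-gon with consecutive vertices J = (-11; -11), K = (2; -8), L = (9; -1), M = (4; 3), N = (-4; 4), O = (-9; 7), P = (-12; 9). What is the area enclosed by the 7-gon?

Apply the shoelace formula: 2A = Σ (x_i·y_{i+1} − x_{i+1}·y_i), indices taken mod 7.
J→K: (-11)(-8) − (2)(-11) = 110
K→L: (2)(-1) − (9)(-8) = 70
L→M: (9)(3) − (4)(-1) = 31
M→N: (4)(4) − (-4)(3) = 28
N→O: (-4)(7) − (-9)(4) = 8
O→P: (-9)(9) − (-12)(7) = 3
P→J: (-12)(-11) − (-11)(9) = 231
Σ = 481
Area = |Σ|/2 = 240.5.

240.5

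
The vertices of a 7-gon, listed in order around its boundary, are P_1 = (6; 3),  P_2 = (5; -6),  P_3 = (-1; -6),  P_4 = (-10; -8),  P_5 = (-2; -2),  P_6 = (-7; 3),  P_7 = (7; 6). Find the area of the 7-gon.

116.5

Σ = (-51) + (-36) + (-52) + (4) + (-20) + (-63) + (-15) = -233
Area = |Σ|/2 = 116.5.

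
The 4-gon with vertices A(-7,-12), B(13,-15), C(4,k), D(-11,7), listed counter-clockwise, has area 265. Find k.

0

Write out the shoelace sum; only the two edges meeting at C involve k:
2·Area = [(13·k − 4·(-15)) + (4·7 − (-11)·k)] + 442
       = 24·k + 530 = 530
⇒ k = 0.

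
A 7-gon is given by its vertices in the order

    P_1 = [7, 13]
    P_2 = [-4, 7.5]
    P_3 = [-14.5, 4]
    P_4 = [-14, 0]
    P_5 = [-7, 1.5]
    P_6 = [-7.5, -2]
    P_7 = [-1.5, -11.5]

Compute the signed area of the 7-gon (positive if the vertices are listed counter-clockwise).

Cross-terms: 104.5, 92.75, 56, -21, 25.25, 83.25, 61  ⇒  Σ = 401.75
Signed area = Σ/2 = 200.875 (positive ⇒ counter-clockwise traversal).

200.875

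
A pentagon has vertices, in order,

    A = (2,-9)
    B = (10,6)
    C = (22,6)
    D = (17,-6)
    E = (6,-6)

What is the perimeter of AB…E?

|AB| = √((8)² + (15)²) = √289 = 17
|BC| = √((12)² + (0)²) = √144 = 12
|CD| = √((-5)² + (-12)²) = √169 = 13
|DE| = √((-11)² + (0)²) = √121 = 11
|EA| = √((-4)² + (-3)²) = √25 = 5
Perimeter = 17 + 12 + 13 + 11 + 5 = 58.

58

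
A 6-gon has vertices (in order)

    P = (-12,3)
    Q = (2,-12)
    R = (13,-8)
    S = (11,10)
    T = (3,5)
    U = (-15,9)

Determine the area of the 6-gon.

Σ = (138) + (140) + (218) + (25) + (102) + (63) = 686
Area = |Σ|/2 = 343.

343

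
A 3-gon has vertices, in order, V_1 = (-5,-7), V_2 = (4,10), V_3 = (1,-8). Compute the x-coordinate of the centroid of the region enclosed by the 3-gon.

0

Apply Gauss's area formula. First the cross-terms c_i = x_i·y_{i+1} − x_{i+1}·y_i:
  -22, -42, -47  ⇒  2A = -111, A = -55.5.
Then Σ (x_i + x_{i+1})·c_i = 0, so x̄ = 0 / (6·(-55.5)) = 0.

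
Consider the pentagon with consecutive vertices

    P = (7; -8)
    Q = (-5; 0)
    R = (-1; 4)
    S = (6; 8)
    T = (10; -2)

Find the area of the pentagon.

Apply the surveyor's formula: 2A = Σ (x_i·y_{i+1} − x_{i+1}·y_i), indices taken mod 5.
Σ = (-40) + (-20) + (-32) + (-92) + (-66) = -250
Area = |Σ|/2 = 125.

125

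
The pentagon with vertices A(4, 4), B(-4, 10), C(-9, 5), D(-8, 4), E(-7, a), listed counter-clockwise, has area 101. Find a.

-6

Write out the shoelace sum; only the two edges meeting at E involve a:
2·Area = [((-8)·a − (-7)·4) + ((-7)·4 − 4·a)] + 130
       = -12·a + 130 = 202
⇒ a = -6.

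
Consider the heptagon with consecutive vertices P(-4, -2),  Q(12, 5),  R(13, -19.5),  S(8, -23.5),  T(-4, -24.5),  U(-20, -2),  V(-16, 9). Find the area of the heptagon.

680.25

Apply Gauss's area formula: 2A = Σ (x_i·y_{i+1} − x_{i+1}·y_i), indices taken mod 7.
Cross-terms: 4, -299, -149.5, -290, -482, -212, 68  ⇒  Σ = -1360.5
Area = |Σ|/2 = 680.25.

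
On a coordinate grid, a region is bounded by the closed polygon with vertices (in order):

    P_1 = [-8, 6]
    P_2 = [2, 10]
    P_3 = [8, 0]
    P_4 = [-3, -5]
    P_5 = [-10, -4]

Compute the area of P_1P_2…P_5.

P_1→P_2: (-8)(10) − (2)(6) = -92
P_2→P_3: (2)(0) − (8)(10) = -80
P_3→P_4: (8)(-5) − (-3)(0) = -40
P_4→P_5: (-3)(-4) − (-10)(-5) = -38
P_5→P_1: (-10)(6) − (-8)(-4) = -92
Σ = -342
Area = |Σ|/2 = 171.

171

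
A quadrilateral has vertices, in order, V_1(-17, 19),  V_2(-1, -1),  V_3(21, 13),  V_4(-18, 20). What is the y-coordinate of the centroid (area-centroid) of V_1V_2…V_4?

309/29

Apply the shoelace (surveyor's) formula. First the cross-terms c_i = x_i·y_{i+1} − x_{i+1}·y_i:
  36, 8, 654, -2  ⇒  2A = 696, A = 348.
Then Σ (y_i + y_{i+1})·c_i = 22248, so ȳ = 22248 / (6·348) = 309/29.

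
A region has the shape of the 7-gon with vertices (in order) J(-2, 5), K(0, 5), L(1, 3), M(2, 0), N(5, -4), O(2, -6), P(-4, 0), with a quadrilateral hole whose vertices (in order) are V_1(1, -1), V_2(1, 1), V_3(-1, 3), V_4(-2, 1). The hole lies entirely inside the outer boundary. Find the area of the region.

41.5

Outer boundary:
Apply the shoelace formula: 2A = Σ (x_i·y_{i+1} − x_{i+1}·y_i), indices taken mod 7.
J→K: (-2)(5) − (0)(5) = -10
K→L: (0)(3) − (1)(5) = -5
L→M: (1)(0) − (2)(3) = -6
M→N: (2)(-4) − (5)(0) = -8
N→O: (5)(-6) − (2)(-4) = -22
O→P: (2)(0) − (-4)(-6) = -24
P→J: (-4)(5) − (-2)(0) = -20
Σ = -95
Area = |Σ|/2 = 47.5.
Hole:
Apply the shoelace formula: 2A = Σ (x_i·y_{i+1} − x_{i+1}·y_i), indices taken mod 4.
Σ = (2) + (4) + (5) + (1) = 12
Area = |Σ|/2 = 6.
Net area = 47.5 − 6 = 41.5.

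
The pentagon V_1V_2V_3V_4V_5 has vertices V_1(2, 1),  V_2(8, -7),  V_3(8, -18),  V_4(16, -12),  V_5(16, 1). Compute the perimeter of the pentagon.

58

|V_1V_2| = √((6)² + (-8)²) = √100 = 10
|V_2V_3| = √((0)² + (-11)²) = √121 = 11
|V_3V_4| = √((8)² + (6)²) = √100 = 10
|V_4V_5| = √((0)² + (13)²) = √169 = 13
|V_5V_1| = √((-14)² + (0)²) = √196 = 14
Perimeter = 10 + 11 + 10 + 13 + 14 = 58.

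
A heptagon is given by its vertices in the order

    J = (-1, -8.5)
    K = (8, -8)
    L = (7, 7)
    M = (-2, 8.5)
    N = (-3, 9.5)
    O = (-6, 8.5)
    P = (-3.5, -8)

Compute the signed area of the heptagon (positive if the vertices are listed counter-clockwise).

199.5

Apply Gauss's area formula: 2A = Σ (x_i·y_{i+1} − x_{i+1}·y_i), indices taken mod 7.
J→K: (-1)(-8) − (8)(-8.5) = 76
K→L: (8)(7) − (7)(-8) = 112
L→M: (7)(8.5) − (-2)(7) = 73.5
M→N: (-2)(9.5) − (-3)(8.5) = 6.5
N→O: (-3)(8.5) − (-6)(9.5) = 31.5
O→P: (-6)(-8) − (-3.5)(8.5) = 77.75
P→J: (-3.5)(-8.5) − (-1)(-8) = 21.75
Σ = 399
Signed area = Σ/2 = 199.5 (positive ⇒ counter-clockwise traversal).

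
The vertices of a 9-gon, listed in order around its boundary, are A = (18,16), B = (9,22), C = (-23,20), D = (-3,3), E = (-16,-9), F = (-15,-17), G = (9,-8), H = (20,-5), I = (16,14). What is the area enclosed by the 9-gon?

946.5

Apply the shoelace formula: 2A = Σ (x_i·y_{i+1} − x_{i+1}·y_i), indices taken mod 9.
Σ = (252) + (686) + (-9) + (75) + (137) + (273) + (115) + (360) + (4) = 1893
Area = |Σ|/2 = 946.5.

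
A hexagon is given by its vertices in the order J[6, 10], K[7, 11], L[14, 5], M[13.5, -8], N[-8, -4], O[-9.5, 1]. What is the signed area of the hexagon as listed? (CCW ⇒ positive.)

-283.75

Apply the shoelace formula: 2A = Σ (x_i·y_{i+1} − x_{i+1}·y_i), indices taken mod 6.
Cross-terms: -4, -119, -179.5, -118, -46, -101  ⇒  Σ = -567.5
Signed area = Σ/2 = -283.75 (negative ⇒ clockwise traversal).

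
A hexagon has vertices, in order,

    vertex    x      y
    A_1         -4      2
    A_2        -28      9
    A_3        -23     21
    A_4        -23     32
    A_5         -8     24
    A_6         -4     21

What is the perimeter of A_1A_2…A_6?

90

|A_1A_2| = √((-24)² + (7)²) = √625 = 25
|A_2A_3| = √((5)² + (12)²) = √169 = 13
|A_3A_4| = √((0)² + (11)²) = √121 = 11
|A_4A_5| = √((15)² + (-8)²) = √289 = 17
|A_5A_6| = √((4)² + (-3)²) = √25 = 5
|A_6A_1| = √((0)² + (-19)²) = √361 = 19
Perimeter = 25 + 13 + 11 + 17 + 5 + 19 = 90.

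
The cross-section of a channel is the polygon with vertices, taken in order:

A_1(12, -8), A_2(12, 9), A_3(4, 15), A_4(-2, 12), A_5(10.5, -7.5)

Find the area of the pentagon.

Cross-terms: 204, 144, 78, -111, 6  ⇒  Σ = 321
Area = |Σ|/2 = 160.5.

160.5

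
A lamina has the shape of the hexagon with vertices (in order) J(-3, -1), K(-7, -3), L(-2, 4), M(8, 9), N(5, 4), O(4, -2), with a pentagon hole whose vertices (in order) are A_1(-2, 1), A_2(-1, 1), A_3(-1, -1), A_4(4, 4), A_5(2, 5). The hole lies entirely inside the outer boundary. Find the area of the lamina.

Outer boundary:
Σ = (2) + (-34) + (-50) + (-13) + (-26) + (-10) = -131
Area = |Σ|/2 = 65.5.
Hole:
Apply the shoelace formula: 2A = Σ (x_i·y_{i+1} − x_{i+1}·y_i), indices taken mod 5.
Cross-terms: -1, 2, 0, 12, 12  ⇒  Σ = 25
Area = |Σ|/2 = 12.5.
Net area = 65.5 − 12.5 = 53.

53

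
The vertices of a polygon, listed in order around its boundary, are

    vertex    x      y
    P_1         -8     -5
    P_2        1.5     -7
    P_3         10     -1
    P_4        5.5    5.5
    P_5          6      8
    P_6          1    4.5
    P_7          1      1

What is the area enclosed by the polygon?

111

Apply Gauss's area formula: 2A = Σ (x_i·y_{i+1} − x_{i+1}·y_i), indices taken mod 7.
Σ = (63.5) + (68.5) + (60.5) + (11) + (19) + (-3.5) + (3) = 222
Area = |Σ|/2 = 111.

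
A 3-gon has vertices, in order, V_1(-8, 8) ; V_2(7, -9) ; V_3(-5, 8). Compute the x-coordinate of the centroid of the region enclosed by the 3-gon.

Apply Gauss's area formula. First the cross-terms c_i = x_i·y_{i+1} − x_{i+1}·y_i:
  16, 11, 24  ⇒  2A = 51, A = 25.5.
Then Σ (x_i + x_{i+1})·c_i = -306, so x̄ = -306 / (6·25.5) = -2.

-2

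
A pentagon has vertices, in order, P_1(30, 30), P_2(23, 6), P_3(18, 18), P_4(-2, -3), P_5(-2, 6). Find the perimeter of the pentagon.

|P_1P_2| = √((-7)² + (-24)²) = √625 = 25
|P_2P_3| = √((-5)² + (12)²) = √169 = 13
|P_3P_4| = √((-20)² + (-21)²) = √841 = 29
|P_4P_5| = √((0)² + (9)²) = √81 = 9
|P_5P_1| = √((32)² + (24)²) = √1600 = 40
Perimeter = 25 + 13 + 29 + 9 + 40 = 116.

116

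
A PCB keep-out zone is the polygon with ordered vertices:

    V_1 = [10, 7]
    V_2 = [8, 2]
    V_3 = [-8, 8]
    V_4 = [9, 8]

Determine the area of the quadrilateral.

Σ = (-36) + (80) + (-136) + (-17) = -109
Area = |Σ|/2 = 54.5.

54.5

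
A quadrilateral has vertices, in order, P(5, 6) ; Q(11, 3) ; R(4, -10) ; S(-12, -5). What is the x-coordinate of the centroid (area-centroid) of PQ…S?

133/120

Apply the shoelace formula. First the cross-terms c_i = x_i·y_{i+1} − x_{i+1}·y_i:
  -51, -122, -140, -47  ⇒  2A = -360, A = -180.
Then Σ (x_i + x_{i+1})·c_i = -1197, so x̄ = -1197 / (6·(-180)) = 133/120.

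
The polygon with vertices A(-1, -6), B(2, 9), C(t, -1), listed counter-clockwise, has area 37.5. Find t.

-5

Write out the shoelace sum; only the two edges meeting at C involve t:
2·Area = [(2·(-1) − t·9) + (t·(-6) − (-1)·(-1))] + 3
       = -15·t + 0 = 75
⇒ t = -5.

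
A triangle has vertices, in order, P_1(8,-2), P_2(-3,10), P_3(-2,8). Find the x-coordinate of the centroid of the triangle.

Apply the shoelace formula. First the cross-terms c_i = x_i·y_{i+1} − x_{i+1}·y_i:
  74, -4, -60  ⇒  2A = 10, A = 5.
Then Σ (x_i + x_{i+1})·c_i = 30, so x̄ = 30 / (6·5) = 1.

1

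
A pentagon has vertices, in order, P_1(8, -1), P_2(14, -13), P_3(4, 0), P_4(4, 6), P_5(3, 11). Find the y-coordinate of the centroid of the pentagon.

Apply Gauss's area formula. First the cross-terms c_i = x_i·y_{i+1} − x_{i+1}·y_i:
  -90, 52, 24, 26, -91  ⇒  2A = -79, A = -39.5.
Then Σ (y_i + y_{i+1})·c_i = 260, so ȳ = 260 / (6·(-39.5)) = -260/237.

-260/237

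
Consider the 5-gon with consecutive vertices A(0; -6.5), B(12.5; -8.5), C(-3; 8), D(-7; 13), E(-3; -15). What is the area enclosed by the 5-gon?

168.125

Apply the shoelace (surveyor's) formula: 2A = Σ (x_i·y_{i+1} − x_{i+1}·y_i), indices taken mod 5.
A→B: (0)(-8.5) − (12.5)(-6.5) = 81.25
B→C: (12.5)(8) − (-3)(-8.5) = 74.5
C→D: (-3)(13) − (-7)(8) = 17
D→E: (-7)(-15) − (-3)(13) = 144
E→A: (-3)(-6.5) − (0)(-15) = 19.5
Σ = 336.25
Area = |Σ|/2 = 168.125.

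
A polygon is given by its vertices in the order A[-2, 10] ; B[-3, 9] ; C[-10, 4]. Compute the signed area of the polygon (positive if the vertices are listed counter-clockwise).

-1

A→B: (-2)(9) − (-3)(10) = 12
B→C: (-3)(4) − (-10)(9) = 78
C→A: (-10)(10) − (-2)(4) = -92
Σ = -2
Signed area = Σ/2 = -1 (negative ⇒ clockwise traversal).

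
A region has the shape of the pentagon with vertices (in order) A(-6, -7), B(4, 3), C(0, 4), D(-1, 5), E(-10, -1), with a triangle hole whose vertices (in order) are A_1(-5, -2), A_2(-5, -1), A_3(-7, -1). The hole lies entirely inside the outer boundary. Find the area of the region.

Outer boundary:
Σ = (10) + (16) + (4) + (51) + (64) = 145
Area = |Σ|/2 = 72.5.
Hole:
Apply the shoelace formula: 2A = Σ (x_i·y_{i+1} − x_{i+1}·y_i), indices taken mod 3.
Σ = (-5) + (-2) + (9) = 2
Area = |Σ|/2 = 1.
Net area = 72.5 − 1 = 71.5.

71.5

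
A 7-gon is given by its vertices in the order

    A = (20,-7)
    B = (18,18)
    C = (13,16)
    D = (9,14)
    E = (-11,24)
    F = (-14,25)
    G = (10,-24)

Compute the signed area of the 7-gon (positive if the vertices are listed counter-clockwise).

752.5

Σ = (486) + (54) + (38) + (370) + (61) + (86) + (410) = 1505
Signed area = Σ/2 = 752.5 (positive ⇒ counter-clockwise traversal).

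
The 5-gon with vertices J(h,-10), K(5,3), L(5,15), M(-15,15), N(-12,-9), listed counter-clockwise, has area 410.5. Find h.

-2

Write out the shoelace sum; only the two edges meeting at J involve h:
2·Area = [((-12)·(-10) − h·(-9)) + (h·3 − 5·(-10))] + 675
       = 12·h + 845 = 821
⇒ h = -2.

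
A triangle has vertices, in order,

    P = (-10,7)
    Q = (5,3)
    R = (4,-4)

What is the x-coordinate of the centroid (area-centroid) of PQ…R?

Apply Gauss's area formula. First the cross-terms c_i = x_i·y_{i+1} − x_{i+1}·y_i:
  -65, -32, -12  ⇒  2A = -109, A = -54.5.
Then Σ (x_i + x_{i+1})·c_i = 109, so x̄ = 109 / (6·(-54.5)) = -1/3.

-1/3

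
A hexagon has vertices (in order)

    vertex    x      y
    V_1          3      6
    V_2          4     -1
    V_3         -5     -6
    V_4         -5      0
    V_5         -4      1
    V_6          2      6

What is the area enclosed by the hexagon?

Σ = (-27) + (-29) + (-30) + (-5) + (-26) + (-6) = -123
Area = |Σ|/2 = 61.5.

61.5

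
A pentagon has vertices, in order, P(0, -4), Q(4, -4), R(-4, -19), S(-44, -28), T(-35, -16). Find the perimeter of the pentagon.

114

|PQ| = √((4)² + (0)²) = √16 = 4
|QR| = √((-8)² + (-15)²) = √289 = 17
|RS| = √((-40)² + (-9)²) = √1681 = 41
|ST| = √((9)² + (12)²) = √225 = 15
|TP| = √((35)² + (12)²) = √1369 = 37
Perimeter = 4 + 17 + 41 + 15 + 37 = 114.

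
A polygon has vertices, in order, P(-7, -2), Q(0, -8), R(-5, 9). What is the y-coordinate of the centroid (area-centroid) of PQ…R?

Apply the surveyor's formula. First the cross-terms c_i = x_i·y_{i+1} − x_{i+1}·y_i:
  56, -40, 73  ⇒  2A = 89, A = 44.5.
Then Σ (y_i + y_{i+1})·c_i = -89, so ȳ = -89 / (6·44.5) = -1/3.

-1/3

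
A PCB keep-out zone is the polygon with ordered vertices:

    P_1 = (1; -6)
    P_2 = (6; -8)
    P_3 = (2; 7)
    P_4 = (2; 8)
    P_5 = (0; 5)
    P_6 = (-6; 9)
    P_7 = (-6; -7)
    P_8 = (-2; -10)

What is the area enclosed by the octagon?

Σ = (28) + (58) + (2) + (10) + (30) + (96) + (46) + (22) = 292
Area = |Σ|/2 = 146.

146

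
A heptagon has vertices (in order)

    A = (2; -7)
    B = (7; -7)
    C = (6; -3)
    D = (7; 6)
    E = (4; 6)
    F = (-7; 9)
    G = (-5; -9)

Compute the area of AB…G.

Apply the shoelace formula: 2A = Σ (x_i·y_{i+1} − x_{i+1}·y_i), indices taken mod 7.
Σ = (35) + (21) + (57) + (18) + (78) + (108) + (53) = 370
Area = |Σ|/2 = 185.

185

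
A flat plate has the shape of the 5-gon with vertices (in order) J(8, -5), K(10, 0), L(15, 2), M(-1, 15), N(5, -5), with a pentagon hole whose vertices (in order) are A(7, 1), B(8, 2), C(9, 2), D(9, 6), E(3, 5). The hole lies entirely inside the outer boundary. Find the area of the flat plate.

Outer boundary:
Apply the shoelace (surveyor's) formula: 2A = Σ (x_i·y_{i+1} − x_{i+1}·y_i), indices taken mod 5.
J→K: (8)(0) − (10)(-5) = 50
K→L: (10)(2) − (15)(0) = 20
L→M: (15)(15) − (-1)(2) = 227
M→N: (-1)(-5) − (5)(15) = -70
N→J: (5)(-5) − (8)(-5) = 15
Σ = 242
Area = |Σ|/2 = 121.
Hole:
Apply the shoelace (surveyor's) formula: 2A = Σ (x_i·y_{i+1} − x_{i+1}·y_i), indices taken mod 5.
Σ = (6) + (-2) + (36) + (27) + (-32) = 35
Area = |Σ|/2 = 17.5.
Net area = 121 − 17.5 = 103.5.

103.5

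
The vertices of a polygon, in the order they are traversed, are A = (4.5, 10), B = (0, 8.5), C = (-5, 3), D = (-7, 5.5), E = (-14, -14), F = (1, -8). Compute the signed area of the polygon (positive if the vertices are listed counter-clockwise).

210.625

Σ = (38.25) + (42.5) + (-6.5) + (175) + (126) + (46) = 421.25
Signed area = Σ/2 = 210.625 (positive ⇒ counter-clockwise traversal).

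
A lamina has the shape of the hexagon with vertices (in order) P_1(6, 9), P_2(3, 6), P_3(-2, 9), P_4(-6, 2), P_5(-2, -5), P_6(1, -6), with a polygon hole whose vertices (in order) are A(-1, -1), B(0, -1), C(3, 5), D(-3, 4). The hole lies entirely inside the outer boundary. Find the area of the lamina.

Outer boundary:
Apply the surveyor's formula: 2A = Σ (x_i·y_{i+1} − x_{i+1}·y_i), indices taken mod 6.
Σ = (9) + (39) + (50) + (34) + (17) + (45) = 194
Area = |Σ|/2 = 97.
Hole:
Apply the surveyor's formula: 2A = Σ (x_i·y_{i+1} − x_{i+1}·y_i), indices taken mod 4.
Σ = (1) + (3) + (27) + (7) = 38
Area = |Σ|/2 = 19.
Net area = 97 − 19 = 78.

78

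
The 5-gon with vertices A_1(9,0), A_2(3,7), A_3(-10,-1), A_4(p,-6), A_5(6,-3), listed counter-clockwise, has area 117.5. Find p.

9

Write out the shoelace sum; only the two edges meeting at A_4 involve p:
2·Area = [((-10)·(-6) − p·(-1)) + (p·(-3) − 6·(-6))] + 157
       = -2·p + 253 = 235
⇒ p = 9.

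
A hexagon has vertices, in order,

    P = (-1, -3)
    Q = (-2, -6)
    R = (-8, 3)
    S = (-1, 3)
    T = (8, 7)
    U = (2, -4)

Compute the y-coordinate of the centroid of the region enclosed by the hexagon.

19/27

Apply the shoelace formula. First the cross-terms c_i = x_i·y_{i+1} − x_{i+1}·y_i:
  0, -54, -21, -31, -46, -10  ⇒  2A = -162, A = -81.
Then Σ (y_i + y_{i+1})·c_i = -342, so ȳ = -342 / (6·(-81)) = 19/27.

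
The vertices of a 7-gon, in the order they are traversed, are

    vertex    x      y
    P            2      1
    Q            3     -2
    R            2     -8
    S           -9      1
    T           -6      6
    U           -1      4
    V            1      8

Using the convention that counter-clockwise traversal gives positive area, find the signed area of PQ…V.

-95

P→Q: (2)(-2) − (3)(1) = -7
Q→R: (3)(-8) − (2)(-2) = -20
R→S: (2)(1) − (-9)(-8) = -70
S→T: (-9)(6) − (-6)(1) = -48
T→U: (-6)(4) − (-1)(6) = -18
U→V: (-1)(8) − (1)(4) = -12
V→P: (1)(1) − (2)(8) = -15
Σ = -190
Signed area = Σ/2 = -95 (negative ⇒ clockwise traversal).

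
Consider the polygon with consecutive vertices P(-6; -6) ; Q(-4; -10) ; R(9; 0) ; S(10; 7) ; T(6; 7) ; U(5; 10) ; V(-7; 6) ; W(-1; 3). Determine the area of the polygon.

175.5

Apply the surveyor's formula: 2A = Σ (x_i·y_{i+1} − x_{i+1}·y_i), indices taken mod 8.
P→Q: (-6)(-10) − (-4)(-6) = 36
Q→R: (-4)(0) − (9)(-10) = 90
R→S: (9)(7) − (10)(0) = 63
S→T: (10)(7) − (6)(7) = 28
T→U: (6)(10) − (5)(7) = 25
U→V: (5)(6) − (-7)(10) = 100
V→W: (-7)(3) − (-1)(6) = -15
W→P: (-1)(-6) − (-6)(3) = 24
Σ = 351
Area = |Σ|/2 = 175.5.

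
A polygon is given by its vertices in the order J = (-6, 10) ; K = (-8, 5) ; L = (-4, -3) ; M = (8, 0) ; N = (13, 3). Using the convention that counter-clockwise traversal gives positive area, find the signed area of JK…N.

145

Σ = (50) + (44) + (24) + (24) + (148) = 290
Signed area = Σ/2 = 145 (positive ⇒ counter-clockwise traversal).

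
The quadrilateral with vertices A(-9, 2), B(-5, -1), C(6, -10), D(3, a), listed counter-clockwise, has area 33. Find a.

The doubled signed area Σ (x_i y_{i+1} − x_{i+1} y_i) is linear in a.
With a=0 it equals 111; the coefficient of a is 15 (from the two edges through D).
So 15·a + 111 = 2·33 = 66 ⇒ a = -3.

-3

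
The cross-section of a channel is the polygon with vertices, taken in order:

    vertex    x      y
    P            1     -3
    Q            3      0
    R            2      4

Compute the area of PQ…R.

5.5

Σ = (9) + (12) + (-10) = 11
Area = |Σ|/2 = 5.5.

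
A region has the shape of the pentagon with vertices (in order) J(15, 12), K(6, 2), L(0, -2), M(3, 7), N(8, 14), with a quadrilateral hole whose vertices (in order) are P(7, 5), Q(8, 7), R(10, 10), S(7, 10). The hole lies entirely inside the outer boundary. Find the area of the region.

81

Outer boundary:
Σ = (-42) + (-12) + (6) + (-14) + (-114) = -176
Area = |Σ|/2 = 88.
Hole:
Apply the shoelace formula: 2A = Σ (x_i·y_{i+1} − x_{i+1}·y_i), indices taken mod 4.
Σ = (9) + (10) + (30) + (-35) = 14
Area = |Σ|/2 = 7.
Net area = 88 − 7 = 81.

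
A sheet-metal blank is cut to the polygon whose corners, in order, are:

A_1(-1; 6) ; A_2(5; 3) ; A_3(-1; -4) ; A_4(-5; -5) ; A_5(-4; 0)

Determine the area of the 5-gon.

Σ = (-33) + (-17) + (-15) + (-20) + (-24) = -109
Area = |Σ|/2 = 54.5.

54.5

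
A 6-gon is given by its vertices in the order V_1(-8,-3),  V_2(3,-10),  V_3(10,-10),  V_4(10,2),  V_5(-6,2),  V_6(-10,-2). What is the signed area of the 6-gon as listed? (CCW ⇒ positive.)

Apply Gauss's area formula: 2A = Σ (x_i·y_{i+1} − x_{i+1}·y_i), indices taken mod 6.
Σ = (89) + (70) + (120) + (32) + (32) + (14) = 357
Signed area = Σ/2 = 178.5 (positive ⇒ counter-clockwise traversal).

178.5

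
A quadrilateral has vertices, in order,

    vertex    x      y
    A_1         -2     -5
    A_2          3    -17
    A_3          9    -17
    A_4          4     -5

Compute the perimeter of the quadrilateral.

38

|A_1A_2| = √((5)² + (-12)²) = √169 = 13
|A_2A_3| = √((6)² + (0)²) = √36 = 6
|A_3A_4| = √((-5)² + (12)²) = √169 = 13
|A_4A_1| = √((-6)² + (0)²) = √36 = 6
Perimeter = 13 + 6 + 13 + 6 = 38.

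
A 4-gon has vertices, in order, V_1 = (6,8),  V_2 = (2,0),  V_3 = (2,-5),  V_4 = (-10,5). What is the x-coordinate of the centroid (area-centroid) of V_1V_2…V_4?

Apply the surveyor's formula. First the cross-terms c_i = x_i·y_{i+1} − x_{i+1}·y_i:
  -16, -10, -40, -110  ⇒  2A = -176, A = -88.
Then Σ (x_i + x_{i+1})·c_i = 592, so x̄ = 592 / (6·(-88)) = -37/33.

-37/33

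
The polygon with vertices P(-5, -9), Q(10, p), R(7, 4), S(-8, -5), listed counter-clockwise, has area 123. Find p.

Write out the shoelace sum; only the two edges meeting at Q involve p:
2·Area = [((-5)·p − 10·(-9)) + (10·4 − 7·p)] + 44
       = -12·p + 174 = 246
⇒ p = -6.

-6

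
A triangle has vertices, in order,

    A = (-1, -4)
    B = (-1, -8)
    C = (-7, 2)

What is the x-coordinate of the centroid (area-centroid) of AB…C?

Apply the surveyor's formula. First the cross-terms c_i = x_i·y_{i+1} − x_{i+1}·y_i:
  4, -58, 30  ⇒  2A = -24, A = -12.
Then Σ (x_i + x_{i+1})·c_i = 216, so x̄ = 216 / (6·(-12)) = -3.

-3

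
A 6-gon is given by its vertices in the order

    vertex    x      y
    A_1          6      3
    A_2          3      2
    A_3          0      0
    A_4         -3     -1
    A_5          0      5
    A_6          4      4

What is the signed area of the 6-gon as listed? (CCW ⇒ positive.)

-22

Σ = (3) + (0) + (0) + (-15) + (-20) + (-12) = -44
Signed area = Σ/2 = -22 (negative ⇒ clockwise traversal).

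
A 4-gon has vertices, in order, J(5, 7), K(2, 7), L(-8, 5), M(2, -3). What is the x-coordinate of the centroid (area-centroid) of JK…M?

-1/3

Apply the shoelace formula. First the cross-terms c_i = x_i·y_{i+1} − x_{i+1}·y_i:
  21, 66, 14, 29  ⇒  2A = 130, A = 65.
Then Σ (x_i + x_{i+1})·c_i = -130, so x̄ = -130 / (6·65) = -1/3.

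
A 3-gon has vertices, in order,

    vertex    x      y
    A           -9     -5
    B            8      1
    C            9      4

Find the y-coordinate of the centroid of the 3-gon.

0

Apply the surveyor's formula. First the cross-terms c_i = x_i·y_{i+1} − x_{i+1}·y_i:
  31, 23, -9  ⇒  2A = 45, A = 22.5.
Then Σ (y_i + y_{i+1})·c_i = 0, so ȳ = 0 / (6·22.5) = 0.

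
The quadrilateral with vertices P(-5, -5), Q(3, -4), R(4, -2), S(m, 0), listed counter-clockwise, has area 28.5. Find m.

-4

Write out the shoelace sum; only the two edges meeting at S involve m:
2·Area = [(4·0 − m·(-2)) + (m·(-5) − (-5)·0)] + 45
       = -3·m + 45 = 57
⇒ m = -4.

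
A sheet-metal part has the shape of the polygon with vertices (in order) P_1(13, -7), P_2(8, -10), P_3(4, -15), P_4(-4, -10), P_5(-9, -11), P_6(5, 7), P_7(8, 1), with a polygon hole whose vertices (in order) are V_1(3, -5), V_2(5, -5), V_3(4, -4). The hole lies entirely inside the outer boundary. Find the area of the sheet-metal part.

Outer boundary:
Apply the shoelace formula: 2A = Σ (x_i·y_{i+1} − x_{i+1}·y_i), indices taken mod 7.
P_1→P_2: (13)(-10) − (8)(-7) = -74
P_2→P_3: (8)(-15) − (4)(-10) = -80
P_3→P_4: (4)(-10) − (-4)(-15) = -100
P_4→P_5: (-4)(-11) − (-9)(-10) = -46
P_5→P_6: (-9)(7) − (5)(-11) = -8
P_6→P_7: (5)(1) − (8)(7) = -51
P_7→P_1: (8)(-7) − (13)(1) = -69
Σ = -428
Area = |Σ|/2 = 214.
Hole:
Apply the shoelace (surveyor's) formula: 2A = Σ (x_i·y_{i+1} − x_{i+1}·y_i), indices taken mod 3.
Σ = (10) + (0) + (-8) = 2
Area = |Σ|/2 = 1.
Net area = 214 − 1 = 213.

213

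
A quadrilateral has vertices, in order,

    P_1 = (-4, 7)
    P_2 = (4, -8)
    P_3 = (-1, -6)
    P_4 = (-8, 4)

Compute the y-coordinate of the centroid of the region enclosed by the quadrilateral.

-0.3

Apply the shoelace (surveyor's) formula. First the cross-terms c_i = x_i·y_{i+1} − x_{i+1}·y_i:
  4, -32, -52, -40  ⇒  2A = -120, A = -60.
Then Σ (y_i + y_{i+1})·c_i = 108, so ȳ = 108 / (6·(-60)) = -0.3.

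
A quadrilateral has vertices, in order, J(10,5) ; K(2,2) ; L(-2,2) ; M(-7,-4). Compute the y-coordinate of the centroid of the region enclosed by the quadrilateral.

7/15

Apply Gauss's area formula. First the cross-terms c_i = x_i·y_{i+1} − x_{i+1}·y_i:
  10, 8, 22, 5  ⇒  2A = 45, A = 22.5.
Then Σ (y_i + y_{i+1})·c_i = 63, so ȳ = 63 / (6·22.5) = 7/15.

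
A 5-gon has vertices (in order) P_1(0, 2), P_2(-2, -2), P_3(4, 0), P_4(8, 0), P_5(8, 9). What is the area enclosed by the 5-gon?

Apply Gauss's area formula: 2A = Σ (x_i·y_{i+1} − x_{i+1}·y_i), indices taken mod 5.
P_1→P_2: (0)(-2) − (-2)(2) = 4
P_2→P_3: (-2)(0) − (4)(-2) = 8
P_3→P_4: (4)(0) − (8)(0) = 0
P_4→P_5: (8)(9) − (8)(0) = 72
P_5→P_1: (8)(2) − (0)(9) = 16
Σ = 100
Area = |Σ|/2 = 50.

50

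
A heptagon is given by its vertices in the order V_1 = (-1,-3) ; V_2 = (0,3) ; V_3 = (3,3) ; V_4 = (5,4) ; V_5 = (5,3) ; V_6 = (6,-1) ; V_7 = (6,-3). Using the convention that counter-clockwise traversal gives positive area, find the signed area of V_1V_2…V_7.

Apply the surveyor's formula: 2A = Σ (x_i·y_{i+1} − x_{i+1}·y_i), indices taken mod 7.
Cross-terms: -3, -9, -3, -5, -23, -12, -21  ⇒  Σ = -76
Signed area = Σ/2 = -38 (negative ⇒ clockwise traversal).

-38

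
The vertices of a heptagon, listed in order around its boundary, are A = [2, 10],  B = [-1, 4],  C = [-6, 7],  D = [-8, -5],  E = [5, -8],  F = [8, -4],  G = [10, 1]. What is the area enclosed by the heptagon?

200

A→B: (2)(4) − (-1)(10) = 18
B→C: (-1)(7) − (-6)(4) = 17
C→D: (-6)(-5) − (-8)(7) = 86
D→E: (-8)(-8) − (5)(-5) = 89
E→F: (5)(-4) − (8)(-8) = 44
F→G: (8)(1) − (10)(-4) = 48
G→A: (10)(10) − (2)(1) = 98
Σ = 400
Area = |Σ|/2 = 200.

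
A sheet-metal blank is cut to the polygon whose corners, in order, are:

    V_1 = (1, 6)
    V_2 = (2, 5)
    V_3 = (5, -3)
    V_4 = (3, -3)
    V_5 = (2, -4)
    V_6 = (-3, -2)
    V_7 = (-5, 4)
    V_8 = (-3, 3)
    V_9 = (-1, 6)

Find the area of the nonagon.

V_1→V_2: (1)(5) − (2)(6) = -7
V_2→V_3: (2)(-3) − (5)(5) = -31
V_3→V_4: (5)(-3) − (3)(-3) = -6
V_4→V_5: (3)(-4) − (2)(-3) = -6
V_5→V_6: (2)(-2) − (-3)(-4) = -16
V_6→V_7: (-3)(4) − (-5)(-2) = -22
V_7→V_8: (-5)(3) − (-3)(4) = -3
V_8→V_9: (-3)(6) − (-1)(3) = -15
V_9→V_1: (-1)(6) − (1)(6) = -12
Σ = -118
Area = |Σ|/2 = 59.

59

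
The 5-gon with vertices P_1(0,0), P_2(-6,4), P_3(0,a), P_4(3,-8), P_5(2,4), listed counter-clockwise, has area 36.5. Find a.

Write out the shoelace sum; only the two edges meeting at P_3 involve a:
2·Area = [((-6)·a − 0·4) + (0·(-8) − 3·a)] + 28
       = -9·a + 28 = 73
⇒ a = -5.

-5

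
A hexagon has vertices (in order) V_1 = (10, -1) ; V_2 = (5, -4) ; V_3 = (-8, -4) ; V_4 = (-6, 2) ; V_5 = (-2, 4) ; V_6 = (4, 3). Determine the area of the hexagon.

101.5

Cross-terms: -35, -52, -40, -20, -22, -34  ⇒  Σ = -203
Area = |Σ|/2 = 101.5.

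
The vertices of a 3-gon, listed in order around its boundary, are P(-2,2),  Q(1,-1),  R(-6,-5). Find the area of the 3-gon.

Apply the shoelace formula: 2A = Σ (x_i·y_{i+1} − x_{i+1}·y_i), indices taken mod 3.
Σ = (0) + (-11) + (-22) = -33
Area = |Σ|/2 = 16.5.

16.5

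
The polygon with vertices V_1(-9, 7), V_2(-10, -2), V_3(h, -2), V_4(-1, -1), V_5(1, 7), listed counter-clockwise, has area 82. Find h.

The doubled signed area Σ (x_i y_{i+1} − x_{i+1} y_i) is linear in h.
With h=0 it equals 170; the coefficient of h is 1 (from the two edges through V_3).
So 1·h + 170 = 2·82 = 164 ⇒ h = -6.

-6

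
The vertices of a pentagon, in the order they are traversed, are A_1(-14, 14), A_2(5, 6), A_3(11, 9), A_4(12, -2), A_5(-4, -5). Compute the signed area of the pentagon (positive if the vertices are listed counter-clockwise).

Apply the shoelace (surveyor's) formula: 2A = Σ (x_i·y_{i+1} − x_{i+1}·y_i), indices taken mod 5.
Σ = (-154) + (-21) + (-130) + (-68) + (-126) = -499
Signed area = Σ/2 = -249.5 (negative ⇒ clockwise traversal).

-249.5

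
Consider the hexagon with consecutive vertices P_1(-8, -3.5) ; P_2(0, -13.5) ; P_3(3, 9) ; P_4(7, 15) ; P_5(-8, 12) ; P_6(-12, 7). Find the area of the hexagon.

260.25

Cross-terms: 108, 40.5, -18, 204, 88, 98  ⇒  Σ = 520.5
Area = |Σ|/2 = 260.25.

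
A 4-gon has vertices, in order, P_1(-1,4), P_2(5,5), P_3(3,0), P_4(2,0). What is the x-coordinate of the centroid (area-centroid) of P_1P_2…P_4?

Apply the shoelace formula. First the cross-terms c_i = x_i·y_{i+1} − x_{i+1}·y_i:
  -25, -15, 0, 8  ⇒  2A = -32, A = -16.
Then Σ (x_i + x_{i+1})·c_i = -212, so x̄ = -212 / (6·(-16)) = 53/24.

53/24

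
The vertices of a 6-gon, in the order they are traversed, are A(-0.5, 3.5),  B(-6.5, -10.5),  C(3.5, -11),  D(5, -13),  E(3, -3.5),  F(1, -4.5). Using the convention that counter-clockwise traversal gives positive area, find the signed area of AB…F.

79.25

Apply Gauss's area formula: 2A = Σ (x_i·y_{i+1} − x_{i+1}·y_i), indices taken mod 6.
Cross-terms: 28, 108.25, 9.5, 21.5, -10, 1.25  ⇒  Σ = 158.5
Signed area = Σ/2 = 79.25 (positive ⇒ counter-clockwise traversal).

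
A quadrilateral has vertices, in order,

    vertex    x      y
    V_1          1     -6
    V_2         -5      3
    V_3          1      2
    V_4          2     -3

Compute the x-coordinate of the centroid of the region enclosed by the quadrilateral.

-2/3

Apply the shoelace (surveyor's) formula. First the cross-terms c_i = x_i·y_{i+1} − x_{i+1}·y_i:
  -27, -13, -7, -9  ⇒  2A = -56, A = -28.
Then Σ (x_i + x_{i+1})·c_i = 112, so x̄ = 112 / (6·(-28)) = -2/3.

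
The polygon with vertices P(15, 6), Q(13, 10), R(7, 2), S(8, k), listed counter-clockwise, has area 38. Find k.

The doubled signed area Σ (x_i y_{i+1} − x_{i+1} y_i) is linear in k.
With k=0 it equals 60; the coefficient of k is -8 (from the two edges through S).
So -8·k + 60 = 2·38 = 76 ⇒ k = -2.

-2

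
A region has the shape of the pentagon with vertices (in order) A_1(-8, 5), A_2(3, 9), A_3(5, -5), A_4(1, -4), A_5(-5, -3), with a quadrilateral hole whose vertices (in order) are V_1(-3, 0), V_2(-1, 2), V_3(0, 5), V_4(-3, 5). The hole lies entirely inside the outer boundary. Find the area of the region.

Outer boundary:
Apply the shoelace formula: 2A = Σ (x_i·y_{i+1} − x_{i+1}·y_i), indices taken mod 5.
A_1→A_2: (-8)(9) − (3)(5) = -87
A_2→A_3: (3)(-5) − (5)(9) = -60
A_3→A_4: (5)(-4) − (1)(-5) = -15
A_4→A_5: (1)(-3) − (-5)(-4) = -23
A_5→A_1: (-5)(5) − (-8)(-3) = -49
Σ = -234
Area = |Σ|/2 = 117.
Hole:
Apply Gauss's area formula: 2A = Σ (x_i·y_{i+1} − x_{i+1}·y_i), indices taken mod 4.
Σ = (-6) + (-5) + (15) + (15) = 19
Area = |Σ|/2 = 9.5.
Net area = 117 − 9.5 = 107.5.

107.5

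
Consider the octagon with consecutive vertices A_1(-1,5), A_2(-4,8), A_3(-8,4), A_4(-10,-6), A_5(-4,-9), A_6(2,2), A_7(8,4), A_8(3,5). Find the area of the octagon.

132

A_1→A_2: (-1)(8) − (-4)(5) = 12
A_2→A_3: (-4)(4) − (-8)(8) = 48
A_3→A_4: (-8)(-6) − (-10)(4) = 88
A_4→A_5: (-10)(-9) − (-4)(-6) = 66
A_5→A_6: (-4)(2) − (2)(-9) = 10
A_6→A_7: (2)(4) − (8)(2) = -8
A_7→A_8: (8)(5) − (3)(4) = 28
A_8→A_1: (3)(5) − (-1)(5) = 20
Σ = 264
Area = |Σ|/2 = 132.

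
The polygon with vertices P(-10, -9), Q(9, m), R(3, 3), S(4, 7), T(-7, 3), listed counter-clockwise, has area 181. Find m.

Write out the shoelace sum; only the two edges meeting at Q involve m:
2·Area = [((-10)·m − 9·(-9)) + (9·3 − 3·m)] + 163
       = -13·m + 271 = 362
⇒ m = -7.

-7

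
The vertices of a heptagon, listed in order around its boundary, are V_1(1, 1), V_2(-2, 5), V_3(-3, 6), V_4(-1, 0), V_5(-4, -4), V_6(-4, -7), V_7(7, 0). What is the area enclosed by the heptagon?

44

Σ = (7) + (3) + (6) + (4) + (12) + (49) + (7) = 88
Area = |Σ|/2 = 44.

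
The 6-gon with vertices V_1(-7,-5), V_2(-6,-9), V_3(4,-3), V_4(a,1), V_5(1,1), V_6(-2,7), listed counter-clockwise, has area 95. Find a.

The doubled signed area Σ (x_i y_{i+1} − x_{i+1} y_i) is linear in a.
With a=0 it equals 158; the coefficient of a is 4 (from the two edges through V_4).
So 4·a + 158 = 2·95 = 190 ⇒ a = 8.

8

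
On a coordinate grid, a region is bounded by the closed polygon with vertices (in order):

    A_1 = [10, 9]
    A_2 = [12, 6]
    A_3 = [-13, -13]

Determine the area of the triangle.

56.5

Σ = (-48) + (-78) + (13) = -113
Area = |Σ|/2 = 56.5.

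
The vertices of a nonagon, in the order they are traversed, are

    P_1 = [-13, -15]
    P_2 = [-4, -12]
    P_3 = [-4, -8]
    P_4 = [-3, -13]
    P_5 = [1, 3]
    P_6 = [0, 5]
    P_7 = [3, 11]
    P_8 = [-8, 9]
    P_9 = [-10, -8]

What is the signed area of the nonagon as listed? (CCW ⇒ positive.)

208.5

Cross-terms: 96, -16, 28, 4, 5, -15, 115, 154, 46  ⇒  Σ = 417
Signed area = Σ/2 = 208.5 (positive ⇒ counter-clockwise traversal).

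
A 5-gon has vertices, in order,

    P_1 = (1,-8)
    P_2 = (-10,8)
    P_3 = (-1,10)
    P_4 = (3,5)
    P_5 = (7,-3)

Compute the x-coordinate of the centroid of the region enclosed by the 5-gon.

Apply the surveyor's formula. First the cross-terms c_i = x_i·y_{i+1} − x_{i+1}·y_i:
  -72, -92, -35, -44, -53  ⇒  2A = -296, A = -148.
Then Σ (x_i + x_{i+1})·c_i = 726, so x̄ = 726 / (6·(-148)) = -121/148.

-121/148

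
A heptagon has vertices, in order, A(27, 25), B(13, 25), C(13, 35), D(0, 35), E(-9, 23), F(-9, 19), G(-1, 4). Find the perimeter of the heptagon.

|AB| = √((-14)² + (0)²) = √196 = 14
|BC| = √((0)² + (10)²) = √100 = 10
|CD| = √((-13)² + (0)²) = √169 = 13
|DE| = √((-9)² + (-12)²) = √225 = 15
|EF| = √((0)² + (-4)²) = √16 = 4
|FG| = √((8)² + (-15)²) = √289 = 17
|GA| = √((28)² + (21)²) = √1225 = 35
Perimeter = 14 + 10 + 13 + 15 + 4 + 17 + 35 = 108.

108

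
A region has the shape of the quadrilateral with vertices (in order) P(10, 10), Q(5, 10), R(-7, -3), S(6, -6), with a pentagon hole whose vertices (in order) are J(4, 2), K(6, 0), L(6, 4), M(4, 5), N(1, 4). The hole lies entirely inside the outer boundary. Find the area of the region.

Outer boundary:
Apply the shoelace formula: 2A = Σ (x_i·y_{i+1} − x_{i+1}·y_i), indices taken mod 4.
P→Q: (10)(10) − (5)(10) = 50
Q→R: (5)(-3) − (-7)(10) = 55
R→S: (-7)(-6) − (6)(-3) = 60
S→P: (6)(10) − (10)(-6) = 120
Σ = 285
Area = |Σ|/2 = 142.5.
Hole:
Σ = (-12) + (24) + (14) + (11) + (-14) = 23
Area = |Σ|/2 = 11.5.
Net area = 142.5 − 11.5 = 131.

131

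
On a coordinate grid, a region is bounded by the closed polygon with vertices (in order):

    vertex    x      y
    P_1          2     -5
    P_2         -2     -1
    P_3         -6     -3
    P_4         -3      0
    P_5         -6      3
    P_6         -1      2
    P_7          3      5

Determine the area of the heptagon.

Apply the shoelace formula: 2A = Σ (x_i·y_{i+1} − x_{i+1}·y_i), indices taken mod 7.
Cross-terms: -12, 0, -9, -9, -9, -11, -25  ⇒  Σ = -75
Area = |Σ|/2 = 37.5.

37.5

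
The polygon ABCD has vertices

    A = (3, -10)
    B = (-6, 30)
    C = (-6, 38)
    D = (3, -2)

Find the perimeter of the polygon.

98

|AB| = √((-9)² + (40)²) = √1681 = 41
|BC| = √((0)² + (8)²) = √64 = 8
|CD| = √((9)² + (-40)²) = √1681 = 41
|DA| = √((0)² + (-8)²) = √64 = 8
Perimeter = 41 + 8 + 41 + 8 = 98.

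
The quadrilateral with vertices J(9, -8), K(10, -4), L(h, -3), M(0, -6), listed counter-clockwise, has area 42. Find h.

-8

The doubled signed area Σ (x_i y_{i+1} − x_{i+1} y_i) is linear in h.
With h=0 it equals 68; the coefficient of h is -2 (from the two edges through L).
So -2·h + 68 = 2·42 = 84 ⇒ h = -8.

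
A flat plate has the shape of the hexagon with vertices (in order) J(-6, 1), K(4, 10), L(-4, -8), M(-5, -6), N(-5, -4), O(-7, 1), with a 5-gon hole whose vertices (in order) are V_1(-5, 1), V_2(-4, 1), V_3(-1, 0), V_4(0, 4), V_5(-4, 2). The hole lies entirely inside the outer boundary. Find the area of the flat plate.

49

Outer boundary:
Cross-terms: -64, 8, -16, -10, -33, -1  ⇒  Σ = -116
Area = |Σ|/2 = 58.
Hole:
Apply Gauss's area formula: 2A = Σ (x_i·y_{i+1} − x_{i+1}·y_i), indices taken mod 5.
Σ = (-1) + (1) + (-4) + (16) + (6) = 18
Area = |Σ|/2 = 9.
Net area = 58 − 9 = 49.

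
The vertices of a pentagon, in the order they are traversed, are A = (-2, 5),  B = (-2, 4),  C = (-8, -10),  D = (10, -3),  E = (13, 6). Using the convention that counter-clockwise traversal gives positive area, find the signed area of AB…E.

Apply the shoelace formula: 2A = Σ (x_i·y_{i+1} − x_{i+1}·y_i), indices taken mod 5.
Σ = (2) + (52) + (124) + (99) + (77) = 354
Signed area = Σ/2 = 177 (positive ⇒ counter-clockwise traversal).

177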